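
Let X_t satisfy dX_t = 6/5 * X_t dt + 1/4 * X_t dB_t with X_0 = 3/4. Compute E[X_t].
E[X_t] = 3*exp(6*t/5)/4

For GBM dX = mu X dt + sigma X dB with X_0 = x_0, apply Itô to Y = log X: dY = (mu - sigma^2/2) dt + sigma dB, so Y_t = log(x_0) + (mu - sigma^2/2) t + sigma B_t and hence X_t = x_0 * exp((mu - sigma^2/2) t + sigma B_t).
With mu = 6/5, sigma = 1/4, x_0 = 3/4, this gives:
  X_t = 3/4 * exp((187/160) * t + (1/4) * B_t).
Since sigma*B_t ~ Normal(0, sigma^2 t), E[exp(sigma*B_t)] = exp(sigma^2 t / 2); so E[X_t] = x_0 * exp((mu - sigma^2/2) t) * exp(sigma^2 t / 2) = x_0 * exp(mu t) = 3*exp(6*t/5)/4.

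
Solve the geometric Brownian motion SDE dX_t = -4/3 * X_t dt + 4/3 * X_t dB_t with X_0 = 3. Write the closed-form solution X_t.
X_t = 3 * exp((-20/9) * t + (4/3) * B_t)

For GBM dX = mu X dt + sigma X dB with X_0 = x_0, apply Itô to Y = log X: dY = (mu - sigma^2/2) dt + sigma dB, so Y_t = log(x_0) + (mu - sigma^2/2) t + sigma B_t and hence X_t = x_0 * exp((mu - sigma^2/2) t + sigma B_t).
With mu = -4/3, sigma = 4/3, x_0 = 3, this gives:
  X_t = 3 * exp((-20/9) * t + (4/3) * B_t).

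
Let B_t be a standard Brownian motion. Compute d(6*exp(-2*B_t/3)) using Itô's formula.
d(6*exp(-2*B_t/3)) = (4*exp(-2*B_t/3)/3) dt + (-4*exp(-2*B_t/3)) dB_t

Itô's formula for f(B_t) gives d f(B_t) = f'(B_t) dB_t + (1/2) f''(B_t) dt. Compute derivatives of f(x) = 6*exp(-2*x/3):
  f'(x)  = -4*exp(-2*x/3)
  f''(x) = 8*exp(-2*x/3)/3
Substitute x = B_t and multiply the f'' term by 1/2:
  drift     = (1/2) * (8*exp(-2*x/3)/3) evaluated at B_t = 4*exp(-2*B_t/3)/3
  diffusion = (-4*exp(-2*x/3)) evaluated at B_t = -4*exp(-2*B_t/3)
Therefore d(6*exp(-2*B_t/3)) = (4*exp(-2*B_t/3)/3) dt + (-4*exp(-2*B_t/3)) dB_t.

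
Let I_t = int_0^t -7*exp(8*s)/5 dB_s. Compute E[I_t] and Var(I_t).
E[I_t] = 0; Var(I_t) = 49*exp(16*t)/400 - 49/400

The Itô integral of a deterministic integrand f(s) has mean 0 because each increment f(s) * (B_{s+ds} - B_s) has mean 0. By the Itô isometry:
  Var( int_0^t f(s) dB_s ) = E[ (int_0^t f(s) dB_s)^2 ] = int_0^t f(s)^2 ds.
Here f(s) = -7*exp(8*s)/5, so f(s)^2 = 49*exp(16*s)/25. Integrate:
  int_0^t (49*exp(16*s)/25) ds = 49*exp(16*t)/400 - 49/400.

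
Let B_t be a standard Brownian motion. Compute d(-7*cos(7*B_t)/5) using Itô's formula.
d(-7*cos(7*B_t)/5) = (343*cos(7*B_t)/10) dt + (49*sin(7*B_t)/5) dB_t

Itô's formula for f(B_t) gives d f(B_t) = f'(B_t) dB_t + (1/2) f''(B_t) dt. Compute derivatives of f(x) = -7*cos(7*x)/5:
  f'(x)  = 49*sin(7*x)/5
  f''(x) = 343*cos(7*x)/5
Substitute x = B_t and multiply the f'' term by 1/2:
  drift     = (1/2) * (343*cos(7*x)/5) evaluated at B_t = 343*cos(7*B_t)/10
  diffusion = (49*sin(7*x)/5) evaluated at B_t = 49*sin(7*B_t)/5
Therefore d(-7*cos(7*B_t)/5) = (343*cos(7*B_t)/10) dt + (49*sin(7*B_t)/5) dB_t.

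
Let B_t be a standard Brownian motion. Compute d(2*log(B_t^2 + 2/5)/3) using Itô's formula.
d(2*log(B_t^2 + 2/5)/3) = (10*(2 - 5*B_t^2)/(3*(5*B_t^2 + 2)^2)) dt + (20*B_t/(3*(5*B_t^2 + 2))) dB_t

Itô's formula for f(B_t) gives d f(B_t) = f'(B_t) dB_t + (1/2) f''(B_t) dt. Compute derivatives of f(x) = 2*log(x^2 + 2/5)/3:
  f'(x)  = 20*x/(3*(5*x^2 + 2))
  f''(x) = 20*(2 - 5*x^2)/(3*(5*x^2 + 2)^2)
Substitute x = B_t and multiply the f'' term by 1/2:
  drift     = (1/2) * (20*(2 - 5*x^2)/(3*(5*x^2 + 2)^2)) evaluated at B_t = 10*(2 - 5*B_t^2)/(3*(5*B_t^2 + 2)^2)
  diffusion = (20*x/(3*(5*x^2 + 2))) evaluated at B_t = 20*B_t/(3*(5*B_t^2 + 2))
Therefore d(2*log(B_t^2 + 2/5)/3) = (10*(2 - 5*B_t^2)/(3*(5*B_t^2 + 2)^2)) dt + (20*B_t/(3*(5*B_t^2 + 2))) dB_t.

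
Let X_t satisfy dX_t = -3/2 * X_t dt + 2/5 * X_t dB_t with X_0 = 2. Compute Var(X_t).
Var(X_t) = (4*exp(4*t/25) - 4)*exp(-3*t)

For GBM dX = mu X dt + sigma X dB with X_0 = x_0, apply Itô to Y = log X: dY = (mu - sigma^2/2) dt + sigma dB, so Y_t = log(x_0) + (mu - sigma^2/2) t + sigma B_t and hence X_t = x_0 * exp((mu - sigma^2/2) t + sigma B_t).
With mu = -3/2, sigma = 2/5, x_0 = 2, this gives:
  X_t = 2 * exp((-79/50) * t + (2/5) * B_t).
Since sigma*B_t ~ Normal(0, sigma^2 t), E[exp(sigma*B_t)] = exp(sigma^2 t / 2); so E[X_t] = x_0 * exp((mu - sigma^2/2) t) * exp(sigma^2 t / 2) = x_0 * exp(mu t) = 2*exp(-3*t/2).
Var(X_t) = E[X_t^2] - (E[X_t])^2 = x_0^2 * exp(2 mu t) * (exp(sigma^2 t) - 1) = (4*exp(4*t/25) - 4)*exp(-3*t).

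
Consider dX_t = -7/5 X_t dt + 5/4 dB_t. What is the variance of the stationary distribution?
lim Var(X_t) = 125/224

The OU SDE dX = -theta X dt + sigma dB admits the integrating factor exp(theta t): d(exp(theta t) X_t) = sigma exp(theta t) dB_t. Integrating from 0 to t gives X_t = x_0 * exp(-theta t) + sigma * int_0^t exp(-theta (t-s)) dB_s for any initial x_0. The Itô integral has variance (by the Itô isometry) sigma^2 * int_0^t exp(-2 theta (t - s)) ds = sigma^2 * (1 - exp(-2 theta t)) / (2 theta), independent of x_0.
With theta = 7/5, sigma = 5/4:
  Var(X_t) = (5/4)^2 * (1 - exp(-2*7/5 t)) / (2 * 7/5) = 125/224 - 125*exp(-14*t/5)/224.
As t -> infinity, exp(-2*7/5 t) -> 0, so the stationary variance is sigma^2 / (2 theta) = 125/224.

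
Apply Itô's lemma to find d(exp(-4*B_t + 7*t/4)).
d(exp(-4*B_t + 7*t/4)) = (39*exp(-4*B_t + 7*t/4)/4) dt + (-4*exp(-4*B_t + 7*t/4)) dB_t

Itô's formula for f(t, x): d f(t, B_t) = (f_t + (1/2) f_xx) dt + f_x dB_t. Compute partials of f(t, x) = exp(7*t/4 - 4*x):
  f_t(t,x)  = 7*exp(7*t/4 - 4*x)/4
  f_x(t,x)  = -4*exp(7*t/4 - 4*x)
  f_xx(t,x) = 16*exp(7*t/4 - 4*x)
Assemble drift = f_t + (1/2) f_xx = 39*exp(7*t/4 - 4*x)/4 and diffusion = f_x = -4*exp(7*t/4 - 4*x). Substituting x = B_t:
  d(exp(-4*B_t + 7*t/4)) = (39*exp(-4*B_t + 7*t/4)/4) dt + (-4*exp(-4*B_t + 7*t/4)) dB_t.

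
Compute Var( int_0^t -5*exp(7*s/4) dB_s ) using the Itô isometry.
Var = 50*exp(7*t/2)/7 - 50/7

The Itô integral of a deterministic integrand f(s) has mean 0 because each increment f(s) * (B_{s+ds} - B_s) has mean 0. By the Itô isometry:
  Var( int_0^t f(s) dB_s ) = E[ (int_0^t f(s) dB_s)^2 ] = int_0^t f(s)^2 ds.
Here f(s) = -5*exp(7*s/4), so f(s)^2 = 25*exp(7*s/2). Integrate:
  int_0^t (25*exp(7*s/2)) ds = 50*exp(7*t/2)/7 - 50/7.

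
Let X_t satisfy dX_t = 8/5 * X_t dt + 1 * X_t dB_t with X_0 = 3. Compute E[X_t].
E[X_t] = 3*exp(8*t/5)

For GBM dX = mu X dt + sigma X dB with X_0 = x_0, apply Itô to Y = log X: dY = (mu - sigma^2/2) dt + sigma dB, so Y_t = log(x_0) + (mu - sigma^2/2) t + sigma B_t and hence X_t = x_0 * exp((mu - sigma^2/2) t + sigma B_t).
With mu = 8/5, sigma = 1, x_0 = 3, this gives:
  X_t = 3 * exp((11/10) * t + (1) * B_t).
Since sigma*B_t ~ Normal(0, sigma^2 t), E[exp(sigma*B_t)] = exp(sigma^2 t / 2); so E[X_t] = x_0 * exp((mu - sigma^2/2) t) * exp(sigma^2 t / 2) = x_0 * exp(mu t) = 3*exp(8*t/5).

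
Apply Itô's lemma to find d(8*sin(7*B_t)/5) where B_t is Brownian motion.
d(8*sin(7*B_t)/5) = (-196*sin(7*B_t)/5) dt + (56*cos(7*B_t)/5) dB_t

Itô's formula for f(B_t) gives d f(B_t) = f'(B_t) dB_t + (1/2) f''(B_t) dt. Compute derivatives of f(x) = 8*sin(7*x)/5:
  f'(x)  = 56*cos(7*x)/5
  f''(x) = -392*sin(7*x)/5
Substitute x = B_t and multiply the f'' term by 1/2:
  drift     = (1/2) * (-392*sin(7*x)/5) evaluated at B_t = -196*sin(7*B_t)/5
  diffusion = (56*cos(7*x)/5) evaluated at B_t = 56*cos(7*B_t)/5
Therefore d(8*sin(7*B_t)/5) = (-196*sin(7*B_t)/5) dt + (56*cos(7*B_t)/5) dB_t.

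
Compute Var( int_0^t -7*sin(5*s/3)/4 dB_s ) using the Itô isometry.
Var = 49*t/32 - 147*sin(10*t/3)/320

The Itô integral of a deterministic integrand f(s) has mean 0 because each increment f(s) * (B_{s+ds} - B_s) has mean 0. By the Itô isometry:
  Var( int_0^t f(s) dB_s ) = E[ (int_0^t f(s) dB_s)^2 ] = int_0^t f(s)^2 ds.
Here f(s) = -7*sin(5*s/3)/4, so f(s)^2 = 49*sin(5*s/3)^2/16. Integrate:
  int_0^t (49*sin(5*s/3)^2/16) ds = 49*t/32 - 147*sin(10*t/3)/320.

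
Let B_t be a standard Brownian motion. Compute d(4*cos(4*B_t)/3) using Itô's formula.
d(4*cos(4*B_t)/3) = (-32*cos(4*B_t)/3) dt + (-16*sin(4*B_t)/3) dB_t

Itô's formula for f(B_t) gives d f(B_t) = f'(B_t) dB_t + (1/2) f''(B_t) dt. Compute derivatives of f(x) = 4*cos(4*x)/3:
  f'(x)  = -16*sin(4*x)/3
  f''(x) = -64*cos(4*x)/3
Substitute x = B_t and multiply the f'' term by 1/2:
  drift     = (1/2) * (-64*cos(4*x)/3) evaluated at B_t = -32*cos(4*B_t)/3
  diffusion = (-16*sin(4*x)/3) evaluated at B_t = -16*sin(4*B_t)/3
Therefore d(4*cos(4*B_t)/3) = (-32*cos(4*B_t)/3) dt + (-16*sin(4*B_t)/3) dB_t.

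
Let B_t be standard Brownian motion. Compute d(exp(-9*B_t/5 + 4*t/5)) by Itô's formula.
d(exp(-9*B_t/5 + 4*t/5)) = (121*exp(-9*B_t/5 + 4*t/5)/50) dt + (-9*exp(-9*B_t/5 + 4*t/5)/5) dB_t

Itô's formula for f(t, x): d f(t, B_t) = (f_t + (1/2) f_xx) dt + f_x dB_t. Compute partials of f(t, x) = exp(4*t/5 - 9*x/5):
  f_t(t,x)  = 4*exp(4*t/5 - 9*x/5)/5
  f_x(t,x)  = -9*exp(4*t/5 - 9*x/5)/5
  f_xx(t,x) = 81*exp(4*t/5 - 9*x/5)/25
Assemble drift = f_t + (1/2) f_xx = 121*exp(4*t/5 - 9*x/5)/50 and diffusion = f_x = -9*exp(4*t/5 - 9*x/5)/5. Substituting x = B_t:
  d(exp(-9*B_t/5 + 4*t/5)) = (121*exp(-9*B_t/5 + 4*t/5)/50) dt + (-9*exp(-9*B_t/5 + 4*t/5)/5) dB_t.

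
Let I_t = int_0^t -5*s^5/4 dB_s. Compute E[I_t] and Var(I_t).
E[I_t] = 0; Var(I_t) = 25*t^11/176

The Itô integral of a deterministic integrand f(s) has mean 0 because each increment f(s) * (B_{s+ds} - B_s) has mean 0. By the Itô isometry:
  Var( int_0^t f(s) dB_s ) = E[ (int_0^t f(s) dB_s)^2 ] = int_0^t f(s)^2 ds.
Here f(s) = -5*s^5/4, so f(s)^2 = 25*s^10/16. Integrate:
  int_0^t (25*s^10/16) ds = 25*t^11/176.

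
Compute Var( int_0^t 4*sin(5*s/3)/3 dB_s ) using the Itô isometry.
Var = 8*t/9 - 4*sin(10*t/3)/15

The Itô integral of a deterministic integrand f(s) has mean 0 because each increment f(s) * (B_{s+ds} - B_s) has mean 0. By the Itô isometry:
  Var( int_0^t f(s) dB_s ) = E[ (int_0^t f(s) dB_s)^2 ] = int_0^t f(s)^2 ds.
Here f(s) = 4*sin(5*s/3)/3, so f(s)^2 = 16*sin(5*s/3)^2/9. Integrate:
  int_0^t (16*sin(5*s/3)^2/9) ds = 8*t/9 - 4*sin(10*t/3)/15.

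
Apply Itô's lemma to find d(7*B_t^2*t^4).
d(7*B_t^2*t^4) = (7*t^3*(4*B_t^2 + t)) dt + (14*B_t*t^4) dB_t

Itô's formula for f(t, x): d f(t, B_t) = (f_t + (1/2) f_xx) dt + f_x dB_t. Compute partials of f(t, x) = 7*t^4*x^2:
  f_t(t,x)  = 28*t^3*x^2
  f_x(t,x)  = 14*t^4*x
  f_xx(t,x) = 14*t^4
Assemble drift = f_t + (1/2) f_xx = 7*t^3*(t + 4*x^2) and diffusion = f_x = 14*t^4*x. Substituting x = B_t:
  d(7*B_t^2*t^4) = (7*t^3*(4*B_t^2 + t)) dt + (14*B_t*t^4) dB_t.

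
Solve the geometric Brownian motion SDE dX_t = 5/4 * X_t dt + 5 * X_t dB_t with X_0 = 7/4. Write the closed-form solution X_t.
X_t = 7/4 * exp((-45/4) * t + (5) * B_t)

For GBM dX = mu X dt + sigma X dB with X_0 = x_0, apply Itô to Y = log X: dY = (mu - sigma^2/2) dt + sigma dB, so Y_t = log(x_0) + (mu - sigma^2/2) t + sigma B_t and hence X_t = x_0 * exp((mu - sigma^2/2) t + sigma B_t).
With mu = 5/4, sigma = 5, x_0 = 7/4, this gives:
  X_t = 7/4 * exp((-45/4) * t + (5) * B_t).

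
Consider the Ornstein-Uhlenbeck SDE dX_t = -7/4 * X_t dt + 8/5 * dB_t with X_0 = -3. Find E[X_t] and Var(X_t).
E[X_t] = -3*exp(-7*t/4); Var(X_t) = 128/175 - 128*exp(-7*t/2)/175

The OU SDE dX = -theta X dt + sigma dB admits the integrating factor exp(theta t): d(exp(theta t) X_t) = sigma exp(theta t) dB_t. Integrating from 0 to t:
  X_t = x_0 * exp(-theta t) + sigma * int_0^t exp(-theta (t-s)) dB_s.
The Itô integral has mean 0 and (by the Itô isometry) variance sigma^2 * int_0^t exp(-2 theta (t - s)) ds = sigma^2 * (1 - exp(-2 theta t)) / (2 theta).
With theta = 7/4, sigma = 8/5, x_0 = -3:
  E[X_t] = -3 * exp(-7/4 t) = -3*exp(-7*t/4)
  Var(X_t) = (8/5)^2 * (1 - exp(-2*7/4 t)) / (2 * 7/4) = 128/175 - 128*exp(-7*t/2)/175.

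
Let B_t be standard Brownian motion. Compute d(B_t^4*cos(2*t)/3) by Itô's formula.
d(B_t^4*cos(2*t)/3) = (2*B_t^2*(-B_t^2*sin(2*t) + 3*cos(2*t))/3) dt + (4*B_t^3*cos(2*t)/3) dB_t

Itô's formula for f(t, x): d f(t, B_t) = (f_t + (1/2) f_xx) dt + f_x dB_t. Compute partials of f(t, x) = x^4*cos(2*t)/3:
  f_t(t,x)  = -2*x^4*sin(2*t)/3
  f_x(t,x)  = 4*x^3*cos(2*t)/3
  f_xx(t,x) = 4*x^2*cos(2*t)
Assemble drift = f_t + (1/2) f_xx = 2*x^2*(-x^2*sin(2*t) + 3*cos(2*t))/3 and diffusion = f_x = 4*x^3*cos(2*t)/3. Substituting x = B_t:
  d(B_t^4*cos(2*t)/3) = (2*B_t^2*(-B_t^2*sin(2*t) + 3*cos(2*t))/3) dt + (4*B_t^3*cos(2*t)/3) dB_t.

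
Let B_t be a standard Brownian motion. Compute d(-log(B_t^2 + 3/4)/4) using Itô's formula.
d(-log(B_t^2 + 3/4)/4) = ((4*B_t^2 - 3)/(4*B_t^2 + 3)^2) dt + (-2*B_t/(4*B_t^2 + 3)) dB_t

Itô's formula for f(B_t) gives d f(B_t) = f'(B_t) dB_t + (1/2) f''(B_t) dt. Compute derivatives of f(x) = -log(x^2 + 3/4)/4:
  f'(x)  = -2*x/(4*x^2 + 3)
  f''(x) = 2*(4*x^2 - 3)/(4*x^2 + 3)^2
Substitute x = B_t and multiply the f'' term by 1/2:
  drift     = (1/2) * (2*(4*x^2 - 3)/(4*x^2 + 3)^2) evaluated at B_t = (4*B_t^2 - 3)/(4*B_t^2 + 3)^2
  diffusion = (-2*x/(4*x^2 + 3)) evaluated at B_t = -2*B_t/(4*B_t^2 + 3)
Therefore d(-log(B_t^2 + 3/4)/4) = ((4*B_t^2 - 3)/(4*B_t^2 + 3)^2) dt + (-2*B_t/(4*B_t^2 + 3)) dB_t.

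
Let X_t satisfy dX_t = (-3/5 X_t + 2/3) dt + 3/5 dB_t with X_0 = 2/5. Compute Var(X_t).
Var(X_t) = 3/10 - 3*exp(-6*t/5)/10

The variance V(t) = Var(X_t) satisfies V'(t) = 2 a V(t) + c^2 with V(0) = 0 (drift coefficient is linear in X, diffusion is constant). With a = -3/5, c = 3/5, the solution is
  V(t) = (c^2 / (2 a)) * (exp(2 a t) - 1)
       = ((3/5)^2 / (2*(-3/5))) * (exp((-6/5) t) - 1)
       = 3/10 - 3*exp(-6*t/5)/10.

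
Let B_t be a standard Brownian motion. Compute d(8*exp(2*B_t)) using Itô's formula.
d(8*exp(2*B_t)) = (16*exp(2*B_t)) dt + (16*exp(2*B_t)) dB_t

Itô's formula for f(B_t) gives d f(B_t) = f'(B_t) dB_t + (1/2) f''(B_t) dt. Compute derivatives of f(x) = 8*exp(2*x):
  f'(x)  = 16*exp(2*x)
  f''(x) = 32*exp(2*x)
Substitute x = B_t and multiply the f'' term by 1/2:
  drift     = (1/2) * (32*exp(2*x)) evaluated at B_t = 16*exp(2*B_t)
  diffusion = (16*exp(2*x)) evaluated at B_t = 16*exp(2*B_t)
Therefore d(8*exp(2*B_t)) = (16*exp(2*B_t)) dt + (16*exp(2*B_t)) dB_t.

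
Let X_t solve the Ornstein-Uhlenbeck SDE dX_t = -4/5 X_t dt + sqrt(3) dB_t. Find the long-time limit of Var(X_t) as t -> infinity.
lim Var(X_t) = 15/8

The OU SDE dX = -theta X dt + sigma dB admits the integrating factor exp(theta t): d(exp(theta t) X_t) = sigma exp(theta t) dB_t. Integrating from 0 to t gives X_t = x_0 * exp(-theta t) + sigma * int_0^t exp(-theta (t-s)) dB_s for any initial x_0. The Itô integral has variance (by the Itô isometry) sigma^2 * int_0^t exp(-2 theta (t - s)) ds = sigma^2 * (1 - exp(-2 theta t)) / (2 theta), independent of x_0.
With theta = 4/5, sigma = sqrt(3):
  Var(X_t) = (sqrt(3))^2 * (1 - exp(-2*4/5 t)) / (2 * 4/5) = 15/8 - 15*exp(-8*t/5)/8.
As t -> infinity, exp(-2*4/5 t) -> 0, so the stationary variance is sigma^2 / (2 theta) = 15/8.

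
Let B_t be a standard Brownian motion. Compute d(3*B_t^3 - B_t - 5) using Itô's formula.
d(3*B_t^3 - B_t - 5) = (9*B_t) dt + (9*B_t^2 - 1) dB_t

Itô's formula for f(B_t) gives d f(B_t) = f'(B_t) dB_t + (1/2) f''(B_t) dt. Compute derivatives of f(x) = 3*x^3 - x - 5:
  f'(x)  = 9*x^2 - 1
  f''(x) = 18*x
Substitute x = B_t and multiply the f'' term by 1/2:
  drift     = (1/2) * (18*x) evaluated at B_t = 9*B_t
  diffusion = (9*x^2 - 1) evaluated at B_t = 9*B_t^2 - 1
Therefore d(3*B_t^3 - B_t - 5) = (9*B_t) dt + (9*B_t^2 - 1) dB_t.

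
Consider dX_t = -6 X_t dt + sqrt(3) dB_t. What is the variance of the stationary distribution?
lim Var(X_t) = 1/4

The OU SDE dX = -theta X dt + sigma dB admits the integrating factor exp(theta t): d(exp(theta t) X_t) = sigma exp(theta t) dB_t. Integrating from 0 to t gives X_t = x_0 * exp(-theta t) + sigma * int_0^t exp(-theta (t-s)) dB_s for any initial x_0. The Itô integral has variance (by the Itô isometry) sigma^2 * int_0^t exp(-2 theta (t - s)) ds = sigma^2 * (1 - exp(-2 theta t)) / (2 theta), independent of x_0.
With theta = 6, sigma = sqrt(3):
  Var(X_t) = (sqrt(3))^2 * (1 - exp(-2*6 t)) / (2 * 6) = 1/4 - exp(-12*t)/4.
As t -> infinity, exp(-2*6 t) -> 0, so the stationary variance is sigma^2 / (2 theta) = 1/4.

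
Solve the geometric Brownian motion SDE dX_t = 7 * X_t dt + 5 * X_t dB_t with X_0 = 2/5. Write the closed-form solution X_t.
X_t = 2/5 * exp((-11/2) * t + (5) * B_t)

For GBM dX = mu X dt + sigma X dB with X_0 = x_0, apply Itô to Y = log X: dY = (mu - sigma^2/2) dt + sigma dB, so Y_t = log(x_0) + (mu - sigma^2/2) t + sigma B_t and hence X_t = x_0 * exp((mu - sigma^2/2) t + sigma B_t).
With mu = 7, sigma = 5, x_0 = 2/5, this gives:
  X_t = 2/5 * exp((-11/2) * t + (5) * B_t).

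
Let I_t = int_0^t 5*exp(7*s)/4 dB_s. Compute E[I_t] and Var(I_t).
E[I_t] = 0; Var(I_t) = 25*exp(14*t)/224 - 25/224

The Itô integral of a deterministic integrand f(s) has mean 0 because each increment f(s) * (B_{s+ds} - B_s) has mean 0. By the Itô isometry:
  Var( int_0^t f(s) dB_s ) = E[ (int_0^t f(s) dB_s)^2 ] = int_0^t f(s)^2 ds.
Here f(s) = 5*exp(7*s)/4, so f(s)^2 = 25*exp(14*s)/16. Integrate:
  int_0^t (25*exp(14*s)/16) ds = 25*exp(14*t)/224 - 25/224.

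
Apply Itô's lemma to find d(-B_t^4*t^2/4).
d(-B_t^4*t^2/4) = (B_t^2*t*(-B_t^2 - 3*t)/2) dt + (-B_t^3*t^2) dB_t

Itô's formula for f(t, x): d f(t, B_t) = (f_t + (1/2) f_xx) dt + f_x dB_t. Compute partials of f(t, x) = -t^2*x^4/4:
  f_t(t,x)  = -t*x^4/2
  f_x(t,x)  = -t^2*x^3
  f_xx(t,x) = -3*t^2*x^2
Assemble drift = f_t + (1/2) f_xx = t*x^2*(-3*t - x^2)/2 and diffusion = f_x = -t^2*x^3. Substituting x = B_t:
  d(-B_t^4*t^2/4) = (B_t^2*t*(-B_t^2 - 3*t)/2) dt + (-B_t^3*t^2) dB_t.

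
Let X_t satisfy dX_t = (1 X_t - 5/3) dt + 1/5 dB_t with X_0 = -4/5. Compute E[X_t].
E[X_t] = 5/3 - 37*exp(t)/15

Taking expectations and using E[dB_t] = 0, the mean m(t) = E[X_t] satisfies the ODE m'(t) = a m(t) + b with m(0) = x_0. With a = 1, b = -5/3, x_0 = -4/5, the solution is
  m(t) = x_0 * exp(a t) + (b/a) * (exp(a t) - 1)
       = (-4/5) * exp(1 t) + ((-5/3)/1) * (exp(1 t) - 1)
       = 5/3 - 37*exp(t)/15.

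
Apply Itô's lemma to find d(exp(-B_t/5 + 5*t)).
d(exp(-B_t/5 + 5*t)) = (251*exp(-B_t/5 + 5*t)/50) dt + (-exp(-B_t/5 + 5*t)/5) dB_t

Itô's formula for f(t, x): d f(t, B_t) = (f_t + (1/2) f_xx) dt + f_x dB_t. Compute partials of f(t, x) = exp(5*t - x/5):
  f_t(t,x)  = 5*exp(5*t - x/5)
  f_x(t,x)  = -exp(5*t - x/5)/5
  f_xx(t,x) = exp(5*t - x/5)/25
Assemble drift = f_t + (1/2) f_xx = 251*exp(5*t - x/5)/50 and diffusion = f_x = -exp(5*t - x/5)/5. Substituting x = B_t:
  d(exp(-B_t/5 + 5*t)) = (251*exp(-B_t/5 + 5*t)/50) dt + (-exp(-B_t/5 + 5*t)/5) dB_t.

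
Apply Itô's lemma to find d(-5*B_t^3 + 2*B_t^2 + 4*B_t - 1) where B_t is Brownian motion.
d(-5*B_t^3 + 2*B_t^2 + 4*B_t - 1) = (2 - 15*B_t) dt + (-15*B_t^2 + 4*B_t + 4) dB_t

Itô's formula for f(B_t) gives d f(B_t) = f'(B_t) dB_t + (1/2) f''(B_t) dt. Compute derivatives of f(x) = -5*x^3 + 2*x^2 + 4*x - 1:
  f'(x)  = -15*x^2 + 4*x + 4
  f''(x) = 4 - 30*x
Substitute x = B_t and multiply the f'' term by 1/2:
  drift     = (1/2) * (4 - 30*x) evaluated at B_t = 2 - 15*B_t
  diffusion = (-15*x^2 + 4*x + 4) evaluated at B_t = -15*B_t^2 + 4*B_t + 4
Therefore d(-5*B_t^3 + 2*B_t^2 + 4*B_t - 1) = (2 - 15*B_t) dt + (-15*B_t^2 + 4*B_t + 4) dB_t.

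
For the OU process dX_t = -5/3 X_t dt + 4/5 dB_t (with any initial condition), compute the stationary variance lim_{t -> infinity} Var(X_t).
lim Var(X_t) = 24/125

The OU SDE dX = -theta X dt + sigma dB admits the integrating factor exp(theta t): d(exp(theta t) X_t) = sigma exp(theta t) dB_t. Integrating from 0 to t gives X_t = x_0 * exp(-theta t) + sigma * int_0^t exp(-theta (t-s)) dB_s for any initial x_0. The Itô integral has variance (by the Itô isometry) sigma^2 * int_0^t exp(-2 theta (t - s)) ds = sigma^2 * (1 - exp(-2 theta t)) / (2 theta), independent of x_0.
With theta = 5/3, sigma = 4/5:
  Var(X_t) = (4/5)^2 * (1 - exp(-2*5/3 t)) / (2 * 5/3) = 24/125 - 24*exp(-10*t/3)/125.
As t -> infinity, exp(-2*5/3 t) -> 0, so the stationary variance is sigma^2 / (2 theta) = 24/125.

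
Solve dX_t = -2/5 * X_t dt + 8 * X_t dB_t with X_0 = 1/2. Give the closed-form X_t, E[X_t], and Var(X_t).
X_t = 1/2 * exp((-162/5) t + (8) B_t); E[X_t] = exp(-2*t/5)/2; Var(X_t) = (exp(64*t) - 1)*exp(-4*t/5)/4

For GBM dX = mu X dt + sigma X dB with X_0 = x_0, apply Itô to Y = log X: dY = (mu - sigma^2/2) dt + sigma dB, so Y_t = log(x_0) + (mu - sigma^2/2) t + sigma B_t and hence X_t = x_0 * exp((mu - sigma^2/2) t + sigma B_t).
With mu = -2/5, sigma = 8, x_0 = 1/2, this gives:
  X_t = 1/2 * exp((-162/5) * t + (8) * B_t).
Since sigma*B_t ~ Normal(0, sigma^2 t), E[exp(sigma*B_t)] = exp(sigma^2 t / 2); so E[X_t] = x_0 * exp((mu - sigma^2/2) t) * exp(sigma^2 t / 2) = x_0 * exp(mu t) = exp(-2*t/5)/2.
Var(X_t) = E[X_t^2] - (E[X_t])^2 = x_0^2 * exp(2 mu t) * (exp(sigma^2 t) - 1) = (exp(64*t) - 1)*exp(-4*t/5)/4.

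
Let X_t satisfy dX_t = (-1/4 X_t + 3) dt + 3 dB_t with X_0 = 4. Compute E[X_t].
E[X_t] = 12 - 8*exp(-t/4)

Taking expectations and using E[dB_t] = 0, the mean m(t) = E[X_t] satisfies the ODE m'(t) = a m(t) + b with m(0) = x_0. With a = -1/4, b = 3, x_0 = 4, the solution is
  m(t) = x_0 * exp(a t) + (b/a) * (exp(a t) - 1)
       = 4 * exp((-1/4) t) + (3/(-1/4)) * (exp((-1/4) t) - 1)
       = 12 - 8*exp(-t/4).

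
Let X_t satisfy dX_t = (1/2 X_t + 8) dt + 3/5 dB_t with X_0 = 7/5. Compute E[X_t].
E[X_t] = 87*exp(t/2)/5 - 16

Taking expectations and using E[dB_t] = 0, the mean m(t) = E[X_t] satisfies the ODE m'(t) = a m(t) + b with m(0) = x_0. With a = 1/2, b = 8, x_0 = 7/5, the solution is
  m(t) = x_0 * exp(a t) + (b/a) * (exp(a t) - 1)
       = (7/5) * exp((1/2) t) + (8/(1/2)) * (exp((1/2) t) - 1)
       = 87*exp(t/2)/5 - 16.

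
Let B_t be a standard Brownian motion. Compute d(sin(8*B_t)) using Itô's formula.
d(sin(8*B_t)) = (-32*sin(8*B_t)) dt + (8*cos(8*B_t)) dB_t

Itô's formula for f(B_t) gives d f(B_t) = f'(B_t) dB_t + (1/2) f''(B_t) dt. Compute derivatives of f(x) = sin(8*x):
  f'(x)  = 8*cos(8*x)
  f''(x) = -64*sin(8*x)
Substitute x = B_t and multiply the f'' term by 1/2:
  drift     = (1/2) * (-64*sin(8*x)) evaluated at B_t = -32*sin(8*B_t)
  diffusion = (8*cos(8*x)) evaluated at B_t = 8*cos(8*B_t)
Therefore d(sin(8*B_t)) = (-32*sin(8*B_t)) dt + (8*cos(8*B_t)) dB_t.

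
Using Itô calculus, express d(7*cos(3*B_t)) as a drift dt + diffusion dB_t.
d(7*cos(3*B_t)) = (-63*cos(3*B_t)/2) dt + (-21*sin(3*B_t)) dB_t

Itô's formula for f(B_t) gives d f(B_t) = f'(B_t) dB_t + (1/2) f''(B_t) dt. Compute derivatives of f(x) = 7*cos(3*x):
  f'(x)  = -21*sin(3*x)
  f''(x) = -63*cos(3*x)
Substitute x = B_t and multiply the f'' term by 1/2:
  drift     = (1/2) * (-63*cos(3*x)) evaluated at B_t = -63*cos(3*B_t)/2
  diffusion = (-21*sin(3*x)) evaluated at B_t = -21*sin(3*B_t)
Therefore d(7*cos(3*B_t)) = (-63*cos(3*B_t)/2) dt + (-21*sin(3*B_t)) dB_t.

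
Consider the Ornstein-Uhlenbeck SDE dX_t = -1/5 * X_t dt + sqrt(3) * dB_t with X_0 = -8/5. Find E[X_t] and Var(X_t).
E[X_t] = -8*exp(-t/5)/5; Var(X_t) = 15/2 - 15*exp(-2*t/5)/2

The OU SDE dX = -theta X dt + sigma dB admits the integrating factor exp(theta t): d(exp(theta t) X_t) = sigma exp(theta t) dB_t. Integrating from 0 to t:
  X_t = x_0 * exp(-theta t) + sigma * int_0^t exp(-theta (t-s)) dB_s.
The Itô integral has mean 0 and (by the Itô isometry) variance sigma^2 * int_0^t exp(-2 theta (t - s)) ds = sigma^2 * (1 - exp(-2 theta t)) / (2 theta).
With theta = 1/5, sigma = sqrt(3), x_0 = -8/5:
  E[X_t] = -8/5 * exp(-1/5 t) = -8*exp(-t/5)/5
  Var(X_t) = (sqrt(3))^2 * (1 - exp(-2*1/5 t)) / (2 * 1/5) = 15/2 - 15*exp(-2*t/5)/2.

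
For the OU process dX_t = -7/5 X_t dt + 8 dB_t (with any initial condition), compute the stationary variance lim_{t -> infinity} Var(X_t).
lim Var(X_t) = 160/7

The OU SDE dX = -theta X dt + sigma dB admits the integrating factor exp(theta t): d(exp(theta t) X_t) = sigma exp(theta t) dB_t. Integrating from 0 to t gives X_t = x_0 * exp(-theta t) + sigma * int_0^t exp(-theta (t-s)) dB_s for any initial x_0. The Itô integral has variance (by the Itô isometry) sigma^2 * int_0^t exp(-2 theta (t - s)) ds = sigma^2 * (1 - exp(-2 theta t)) / (2 theta), independent of x_0.
With theta = 7/5, sigma = 8:
  Var(X_t) = (8)^2 * (1 - exp(-2*7/5 t)) / (2 * 7/5) = 160/7 - 160*exp(-14*t/5)/7.
As t -> infinity, exp(-2*7/5 t) -> 0, so the stationary variance is sigma^2 / (2 theta) = 160/7.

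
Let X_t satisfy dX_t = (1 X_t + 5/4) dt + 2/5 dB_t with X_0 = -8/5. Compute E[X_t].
E[X_t] = -7*exp(t)/20 - 5/4

Taking expectations and using E[dB_t] = 0, the mean m(t) = E[X_t] satisfies the ODE m'(t) = a m(t) + b with m(0) = x_0. With a = 1, b = 5/4, x_0 = -8/5, the solution is
  m(t) = x_0 * exp(a t) + (b/a) * (exp(a t) - 1)
       = (-8/5) * exp(1 t) + ((5/4)/1) * (exp(1 t) - 1)
       = -7*exp(t)/20 - 5/4.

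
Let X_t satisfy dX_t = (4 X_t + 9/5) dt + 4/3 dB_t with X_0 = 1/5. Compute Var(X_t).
Var(X_t) = 2*exp(8*t)/9 - 2/9

The variance V(t) = Var(X_t) satisfies V'(t) = 2 a V(t) + c^2 with V(0) = 0 (drift coefficient is linear in X, diffusion is constant). With a = 4, c = 4/3, the solution is
  V(t) = (c^2 / (2 a)) * (exp(2 a t) - 1)
       = ((4/3)^2 / (2*4)) * (exp(8 t) - 1)
       = 2*exp(8*t)/9 - 2/9.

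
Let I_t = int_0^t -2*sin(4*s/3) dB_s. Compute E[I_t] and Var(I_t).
E[I_t] = 0; Var(I_t) = 2*t - 3*sin(4*t/3)*cos(4*t/3)/2

The Itô integral of a deterministic integrand f(s) has mean 0 because each increment f(s) * (B_{s+ds} - B_s) has mean 0. By the Itô isometry:
  Var( int_0^t f(s) dB_s ) = E[ (int_0^t f(s) dB_s)^2 ] = int_0^t f(s)^2 ds.
Here f(s) = -2*sin(4*s/3), so f(s)^2 = 4*sin(4*s/3)^2. Integrate:
  int_0^t (4*sin(4*s/3)^2) ds = 2*t - 3*sin(4*t/3)*cos(4*t/3)/2.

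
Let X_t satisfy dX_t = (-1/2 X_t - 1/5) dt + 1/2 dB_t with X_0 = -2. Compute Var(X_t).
Var(X_t) = (exp(t) - 1)*exp(-t)/4

The variance V(t) = Var(X_t) satisfies V'(t) = 2 a V(t) + c^2 with V(0) = 0 (drift coefficient is linear in X, diffusion is constant). With a = -1/2, c = 1/2, the solution is
  V(t) = (c^2 / (2 a)) * (exp(2 a t) - 1)
       = ((1/2)^2 / (2*(-1/2))) * (exp((-1) t) - 1)
       = (exp(t) - 1)*exp(-t)/4.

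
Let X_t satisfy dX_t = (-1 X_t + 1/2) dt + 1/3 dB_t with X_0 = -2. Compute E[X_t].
E[X_t] = (exp(t) - 5)*exp(-t)/2

Taking expectations and using E[dB_t] = 0, the mean m(t) = E[X_t] satisfies the ODE m'(t) = a m(t) + b with m(0) = x_0. With a = -1, b = 1/2, x_0 = -2, the solution is
  m(t) = x_0 * exp(a t) + (b/a) * (exp(a t) - 1)
       = (-2) * exp((-1) t) + ((1/2)/(-1)) * (exp((-1) t) - 1)
       = (exp(t) - 5)*exp(-t)/2.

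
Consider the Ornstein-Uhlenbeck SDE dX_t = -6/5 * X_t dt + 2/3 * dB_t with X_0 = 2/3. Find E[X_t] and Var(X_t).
E[X_t] = 2*exp(-6*t/5)/3; Var(X_t) = 5/27 - 5*exp(-12*t/5)/27

The OU SDE dX = -theta X dt + sigma dB admits the integrating factor exp(theta t): d(exp(theta t) X_t) = sigma exp(theta t) dB_t. Integrating from 0 to t:
  X_t = x_0 * exp(-theta t) + sigma * int_0^t exp(-theta (t-s)) dB_s.
The Itô integral has mean 0 and (by the Itô isometry) variance sigma^2 * int_0^t exp(-2 theta (t - s)) ds = sigma^2 * (1 - exp(-2 theta t)) / (2 theta).
With theta = 6/5, sigma = 2/3, x_0 = 2/3:
  E[X_t] = 2/3 * exp(-6/5 t) = 2*exp(-6*t/5)/3
  Var(X_t) = (2/3)^2 * (1 - exp(-2*6/5 t)) / (2 * 6/5) = 5/27 - 5*exp(-12*t/5)/27.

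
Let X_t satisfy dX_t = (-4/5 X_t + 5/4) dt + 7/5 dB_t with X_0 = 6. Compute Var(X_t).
Var(X_t) = 49/40 - 49*exp(-8*t/5)/40

The variance V(t) = Var(X_t) satisfies V'(t) = 2 a V(t) + c^2 with V(0) = 0 (drift coefficient is linear in X, diffusion is constant). With a = -4/5, c = 7/5, the solution is
  V(t) = (c^2 / (2 a)) * (exp(2 a t) - 1)
       = ((7/5)^2 / (2*(-4/5))) * (exp((-8/5) t) - 1)
       = 49/40 - 49*exp(-8*t/5)/40.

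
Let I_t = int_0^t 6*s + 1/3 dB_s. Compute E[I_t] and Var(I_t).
E[I_t] = 0; Var(I_t) = t*(108*t^2 + 18*t + 1)/9

The Itô integral of a deterministic integrand f(s) has mean 0 because each increment f(s) * (B_{s+ds} - B_s) has mean 0. By the Itô isometry:
  Var( int_0^t f(s) dB_s ) = E[ (int_0^t f(s) dB_s)^2 ] = int_0^t f(s)^2 ds.
Here f(s) = 6*s + 1/3, so f(s)^2 = (18*s + 1)^2/9. Integrate:
  int_0^t ((18*s + 1)^2/9) ds = t*(108*t^2 + 18*t + 1)/9.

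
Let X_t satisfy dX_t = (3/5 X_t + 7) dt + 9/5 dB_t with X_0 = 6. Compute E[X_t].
E[X_t] = 53*exp(3*t/5)/3 - 35/3

Taking expectations and using E[dB_t] = 0, the mean m(t) = E[X_t] satisfies the ODE m'(t) = a m(t) + b with m(0) = x_0. With a = 3/5, b = 7, x_0 = 6, the solution is
  m(t) = x_0 * exp(a t) + (b/a) * (exp(a t) - 1)
       = 6 * exp((3/5) t) + (7/(3/5)) * (exp((3/5) t) - 1)
       = 53*exp(3*t/5)/3 - 35/3.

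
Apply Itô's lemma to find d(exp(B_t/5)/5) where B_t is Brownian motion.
d(exp(B_t/5)/5) = (exp(B_t/5)/250) dt + (exp(B_t/5)/25) dB_t

Itô's formula for f(B_t) gives d f(B_t) = f'(B_t) dB_t + (1/2) f''(B_t) dt. Compute derivatives of f(x) = exp(x/5)/5:
  f'(x)  = exp(x/5)/25
  f''(x) = exp(x/5)/125
Substitute x = B_t and multiply the f'' term by 1/2:
  drift     = (1/2) * (exp(x/5)/125) evaluated at B_t = exp(B_t/5)/250
  diffusion = (exp(x/5)/25) evaluated at B_t = exp(B_t/5)/25
Therefore d(exp(B_t/5)/5) = (exp(B_t/5)/250) dt + (exp(B_t/5)/25) dB_t.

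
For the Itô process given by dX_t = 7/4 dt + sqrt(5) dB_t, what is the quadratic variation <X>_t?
<X>_t = 5*t

For an Itô process dX_t = a(t) dt + b(t) dB_t, the quadratic variation is <X>_t = int_0^t b(s)^2 ds (the drift term does not contribute). Here b(s) = sqrt(5), so
  b(s)^2 = 5.
Integrating from 0 to t:
  <X>_t = int_0^t (5) ds = 5*t.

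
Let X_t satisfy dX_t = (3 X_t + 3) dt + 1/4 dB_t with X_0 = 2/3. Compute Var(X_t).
Var(X_t) = exp(6*t)/96 - 1/96

The variance V(t) = Var(X_t) satisfies V'(t) = 2 a V(t) + c^2 with V(0) = 0 (drift coefficient is linear in X, diffusion is constant). With a = 3, c = 1/4, the solution is
  V(t) = (c^2 / (2 a)) * (exp(2 a t) - 1)
       = ((1/4)^2 / (2*3)) * (exp(6 t) - 1)
       = exp(6*t)/96 - 1/96.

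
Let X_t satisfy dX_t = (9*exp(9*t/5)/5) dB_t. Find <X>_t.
<X>_t = 9*exp(18*t/5)/10 - 9/10

For an Itô process dX_t = a(t) dt + b(t) dB_t, the quadratic variation is <X>_t = int_0^t b(s)^2 ds (the drift term does not contribute). Here b(s) = 9*exp(9*s/5)/5, so
  b(s)^2 = 81*exp(18*s/5)/25.
Integrating from 0 to t:
  <X>_t = int_0^t (81*exp(18*s/5)/25) ds = 9*exp(18*t/5)/10 - 9/10.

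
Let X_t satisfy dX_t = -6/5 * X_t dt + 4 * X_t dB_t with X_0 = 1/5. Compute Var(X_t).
Var(X_t) = (exp(16*t) - 1)*exp(-12*t/5)/25

For GBM dX = mu X dt + sigma X dB with X_0 = x_0, apply Itô to Y = log X: dY = (mu - sigma^2/2) dt + sigma dB, so Y_t = log(x_0) + (mu - sigma^2/2) t + sigma B_t and hence X_t = x_0 * exp((mu - sigma^2/2) t + sigma B_t).
With mu = -6/5, sigma = 4, x_0 = 1/5, this gives:
  X_t = 1/5 * exp((-46/5) * t + (4) * B_t).
Since sigma*B_t ~ Normal(0, sigma^2 t), E[exp(sigma*B_t)] = exp(sigma^2 t / 2); so E[X_t] = x_0 * exp((mu - sigma^2/2) t) * exp(sigma^2 t / 2) = x_0 * exp(mu t) = exp(-6*t/5)/5.
Var(X_t) = E[X_t^2] - (E[X_t])^2 = x_0^2 * exp(2 mu t) * (exp(sigma^2 t) - 1) = (exp(16*t) - 1)*exp(-12*t/5)/25.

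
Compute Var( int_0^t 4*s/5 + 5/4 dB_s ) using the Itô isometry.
Var = t*(256*t^2 + 1200*t + 1875)/1200

The Itô integral of a deterministic integrand f(s) has mean 0 because each increment f(s) * (B_{s+ds} - B_s) has mean 0. By the Itô isometry:
  Var( int_0^t f(s) dB_s ) = E[ (int_0^t f(s) dB_s)^2 ] = int_0^t f(s)^2 ds.
Here f(s) = 4*s/5 + 5/4, so f(s)^2 = (16*s + 25)^2/400. Integrate:
  int_0^t ((16*s + 25)^2/400) ds = t*(256*t^2 + 1200*t + 1875)/1200.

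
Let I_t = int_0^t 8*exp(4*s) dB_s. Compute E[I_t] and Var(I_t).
E[I_t] = 0; Var(I_t) = 8*exp(8*t) - 8

The Itô integral of a deterministic integrand f(s) has mean 0 because each increment f(s) * (B_{s+ds} - B_s) has mean 0. By the Itô isometry:
  Var( int_0^t f(s) dB_s ) = E[ (int_0^t f(s) dB_s)^2 ] = int_0^t f(s)^2 ds.
Here f(s) = 8*exp(4*s), so f(s)^2 = 64*exp(8*s). Integrate:
  int_0^t (64*exp(8*s)) ds = 8*exp(8*t) - 8.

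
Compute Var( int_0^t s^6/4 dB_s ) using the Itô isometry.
Var = t^13/208

The Itô integral of a deterministic integrand f(s) has mean 0 because each increment f(s) * (B_{s+ds} - B_s) has mean 0. By the Itô isometry:
  Var( int_0^t f(s) dB_s ) = E[ (int_0^t f(s) dB_s)^2 ] = int_0^t f(s)^2 ds.
Here f(s) = s^6/4, so f(s)^2 = s^12/16. Integrate:
  int_0^t (s^12/16) ds = t^13/208.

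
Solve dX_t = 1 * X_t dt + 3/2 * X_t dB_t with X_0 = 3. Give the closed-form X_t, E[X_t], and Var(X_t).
X_t = 3 * exp((-1/8) t + (3/2) B_t); E[X_t] = 3*exp(t); Var(X_t) = 9*(exp(9*t/4) - 1)*exp(2*t)

For GBM dX = mu X dt + sigma X dB with X_0 = x_0, apply Itô to Y = log X: dY = (mu - sigma^2/2) dt + sigma dB, so Y_t = log(x_0) + (mu - sigma^2/2) t + sigma B_t and hence X_t = x_0 * exp((mu - sigma^2/2) t + sigma B_t).
With mu = 1, sigma = 3/2, x_0 = 3, this gives:
  X_t = 3 * exp((-1/8) * t + (3/2) * B_t).
Since sigma*B_t ~ Normal(0, sigma^2 t), E[exp(sigma*B_t)] = exp(sigma^2 t / 2); so E[X_t] = x_0 * exp((mu - sigma^2/2) t) * exp(sigma^2 t / 2) = x_0 * exp(mu t) = 3*exp(t).
Var(X_t) = E[X_t^2] - (E[X_t])^2 = x_0^2 * exp(2 mu t) * (exp(sigma^2 t) - 1) = 9*(exp(9*t/4) - 1)*exp(2*t).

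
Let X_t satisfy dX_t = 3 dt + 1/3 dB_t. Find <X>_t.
<X>_t = t/9

For an Itô process dX_t = a(t) dt + b(t) dB_t, the quadratic variation is <X>_t = int_0^t b(s)^2 ds (the drift term does not contribute). Here b(s) = 1/3, so
  b(s)^2 = 1/9.
Integrating from 0 to t:
  <X>_t = int_0^t (1/9) ds = t/9.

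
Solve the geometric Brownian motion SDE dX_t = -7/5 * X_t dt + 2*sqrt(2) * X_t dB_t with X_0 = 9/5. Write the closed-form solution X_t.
X_t = 9/5 * exp((-27/5) * t + (2*sqrt(2)) * B_t)

For GBM dX = mu X dt + sigma X dB with X_0 = x_0, apply Itô to Y = log X: dY = (mu - sigma^2/2) dt + sigma dB, so Y_t = log(x_0) + (mu - sigma^2/2) t + sigma B_t and hence X_t = x_0 * exp((mu - sigma^2/2) t + sigma B_t).
With mu = -7/5, sigma = 2*sqrt(2), x_0 = 9/5, this gives:
  X_t = 9/5 * exp((-27/5) * t + (2*sqrt(2)) * B_t).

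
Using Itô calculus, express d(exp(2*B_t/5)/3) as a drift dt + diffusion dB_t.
d(exp(2*B_t/5)/3) = (2*exp(2*B_t/5)/75) dt + (2*exp(2*B_t/5)/15) dB_t

Itô's formula for f(B_t) gives d f(B_t) = f'(B_t) dB_t + (1/2) f''(B_t) dt. Compute derivatives of f(x) = exp(2*x/5)/3:
  f'(x)  = 2*exp(2*x/5)/15
  f''(x) = 4*exp(2*x/5)/75
Substitute x = B_t and multiply the f'' term by 1/2:
  drift     = (1/2) * (4*exp(2*x/5)/75) evaluated at B_t = 2*exp(2*B_t/5)/75
  diffusion = (2*exp(2*x/5)/15) evaluated at B_t = 2*exp(2*B_t/5)/15
Therefore d(exp(2*B_t/5)/3) = (2*exp(2*B_t/5)/75) dt + (2*exp(2*B_t/5)/15) dB_t.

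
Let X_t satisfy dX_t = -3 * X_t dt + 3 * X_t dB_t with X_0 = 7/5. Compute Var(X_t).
Var(X_t) = (49*exp(9*t) - 49)*exp(-6*t)/25

For GBM dX = mu X dt + sigma X dB with X_0 = x_0, apply Itô to Y = log X: dY = (mu - sigma^2/2) dt + sigma dB, so Y_t = log(x_0) + (mu - sigma^2/2) t + sigma B_t and hence X_t = x_0 * exp((mu - sigma^2/2) t + sigma B_t).
With mu = -3, sigma = 3, x_0 = 7/5, this gives:
  X_t = 7/5 * exp((-15/2) * t + (3) * B_t).
Since sigma*B_t ~ Normal(0, sigma^2 t), E[exp(sigma*B_t)] = exp(sigma^2 t / 2); so E[X_t] = x_0 * exp((mu - sigma^2/2) t) * exp(sigma^2 t / 2) = x_0 * exp(mu t) = 7*exp(-3*t)/5.
Var(X_t) = E[X_t^2] - (E[X_t])^2 = x_0^2 * exp(2 mu t) * (exp(sigma^2 t) - 1) = (49*exp(9*t) - 49)*exp(-6*t)/25.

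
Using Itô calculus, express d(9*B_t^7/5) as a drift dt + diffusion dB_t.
d(9*B_t^7/5) = (189*B_t^5/5) dt + (63*B_t^6/5) dB_t

Itô's formula for f(B_t) gives d f(B_t) = f'(B_t) dB_t + (1/2) f''(B_t) dt. Compute derivatives of f(x) = 9*x^7/5:
  f'(x)  = 63*x^6/5
  f''(x) = 378*x^5/5
Substitute x = B_t and multiply the f'' term by 1/2:
  drift     = (1/2) * (378*x^5/5) evaluated at B_t = 189*B_t^5/5
  diffusion = (63*x^6/5) evaluated at B_t = 63*B_t^6/5
Therefore d(9*B_t^7/5) = (189*B_t^5/5) dt + (63*B_t^6/5) dB_t.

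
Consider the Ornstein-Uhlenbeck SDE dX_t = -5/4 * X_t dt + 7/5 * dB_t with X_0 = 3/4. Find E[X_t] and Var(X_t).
E[X_t] = 3*exp(-5*t/4)/4; Var(X_t) = 98/125 - 98*exp(-5*t/2)/125

The OU SDE dX = -theta X dt + sigma dB admits the integrating factor exp(theta t): d(exp(theta t) X_t) = sigma exp(theta t) dB_t. Integrating from 0 to t:
  X_t = x_0 * exp(-theta t) + sigma * int_0^t exp(-theta (t-s)) dB_s.
The Itô integral has mean 0 and (by the Itô isometry) variance sigma^2 * int_0^t exp(-2 theta (t - s)) ds = sigma^2 * (1 - exp(-2 theta t)) / (2 theta).
With theta = 5/4, sigma = 7/5, x_0 = 3/4:
  E[X_t] = 3/4 * exp(-5/4 t) = 3*exp(-5*t/4)/4
  Var(X_t) = (7/5)^2 * (1 - exp(-2*5/4 t)) / (2 * 5/4) = 98/125 - 98*exp(-5*t/2)/125.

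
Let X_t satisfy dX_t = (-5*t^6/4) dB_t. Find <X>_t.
<X>_t = 25*t^13/208

For an Itô process dX_t = a(t) dt + b(t) dB_t, the quadratic variation is <X>_t = int_0^t b(s)^2 ds (the drift term does not contribute). Here b(s) = -5*s^6/4, so
  b(s)^2 = 25*s^12/16.
Integrating from 0 to t:
  <X>_t = int_0^t (25*s^12/16) ds = 25*t^13/208.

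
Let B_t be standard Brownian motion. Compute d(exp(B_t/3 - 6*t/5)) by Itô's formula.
d(exp(B_t/3 - 6*t/5)) = (-103*exp(B_t/3 - 6*t/5)/90) dt + (exp(B_t/3 - 6*t/5)/3) dB_t

Itô's formula for f(t, x): d f(t, B_t) = (f_t + (1/2) f_xx) dt + f_x dB_t. Compute partials of f(t, x) = exp(-6*t/5 + x/3):
  f_t(t,x)  = -6*exp(-6*t/5 + x/3)/5
  f_x(t,x)  = exp(-6*t/5 + x/3)/3
  f_xx(t,x) = exp(-6*t/5 + x/3)/9
Assemble drift = f_t + (1/2) f_xx = -103*exp(-6*t/5 + x/3)/90 and diffusion = f_x = exp(-6*t/5 + x/3)/3. Substituting x = B_t:
  d(exp(B_t/3 - 6*t/5)) = (-103*exp(B_t/3 - 6*t/5)/90) dt + (exp(B_t/3 - 6*t/5)/3) dB_t.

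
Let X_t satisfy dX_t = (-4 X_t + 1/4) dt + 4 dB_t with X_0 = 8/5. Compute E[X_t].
E[X_t] = 1/16 + 123*exp(-4*t)/80

Taking expectations and using E[dB_t] = 0, the mean m(t) = E[X_t] satisfies the ODE m'(t) = a m(t) + b with m(0) = x_0. With a = -4, b = 1/4, x_0 = 8/5, the solution is
  m(t) = x_0 * exp(a t) + (b/a) * (exp(a t) - 1)
       = (8/5) * exp((-4) t) + ((1/4)/(-4)) * (exp((-4) t) - 1)
       = 1/16 + 123*exp(-4*t)/80.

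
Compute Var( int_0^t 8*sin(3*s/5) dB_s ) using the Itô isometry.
Var = 32*t - 80*sin(6*t/5)/3

The Itô integral of a deterministic integrand f(s) has mean 0 because each increment f(s) * (B_{s+ds} - B_s) has mean 0. By the Itô isometry:
  Var( int_0^t f(s) dB_s ) = E[ (int_0^t f(s) dB_s)^2 ] = int_0^t f(s)^2 ds.
Here f(s) = 8*sin(3*s/5), so f(s)^2 = 64*sin(3*s/5)^2. Integrate:
  int_0^t (64*sin(3*s/5)^2) ds = 32*t - 80*sin(6*t/5)/3.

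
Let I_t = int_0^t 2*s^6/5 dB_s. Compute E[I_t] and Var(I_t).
E[I_t] = 0; Var(I_t) = 4*t^13/325

The Itô integral of a deterministic integrand f(s) has mean 0 because each increment f(s) * (B_{s+ds} - B_s) has mean 0. By the Itô isometry:
  Var( int_0^t f(s) dB_s ) = E[ (int_0^t f(s) dB_s)^2 ] = int_0^t f(s)^2 ds.
Here f(s) = 2*s^6/5, so f(s)^2 = 4*s^12/25. Integrate:
  int_0^t (4*s^12/25) ds = 4*t^13/325.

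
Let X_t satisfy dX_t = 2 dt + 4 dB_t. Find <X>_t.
<X>_t = 16*t

For an Itô process dX_t = a(t) dt + b(t) dB_t, the quadratic variation is <X>_t = int_0^t b(s)^2 ds (the drift term does not contribute). Here b(s) = 4, so
  b(s)^2 = 16.
Integrating from 0 to t:
  <X>_t = int_0^t (16) ds = 16*t.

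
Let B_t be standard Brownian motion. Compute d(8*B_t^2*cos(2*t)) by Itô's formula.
d(8*B_t^2*cos(2*t)) = (-16*B_t^2*sin(2*t) + 8*cos(2*t)) dt + (16*B_t*cos(2*t)) dB_t

Itô's formula for f(t, x): d f(t, B_t) = (f_t + (1/2) f_xx) dt + f_x dB_t. Compute partials of f(t, x) = 8*x^2*cos(2*t):
  f_t(t,x)  = -16*x^2*sin(2*t)
  f_x(t,x)  = 16*x*cos(2*t)
  f_xx(t,x) = 16*cos(2*t)
Assemble drift = f_t + (1/2) f_xx = -16*x^2*sin(2*t) + 8*cos(2*t) and diffusion = f_x = 16*x*cos(2*t). Substituting x = B_t:
  d(8*B_t^2*cos(2*t)) = (-16*B_t^2*sin(2*t) + 8*cos(2*t)) dt + (16*B_t*cos(2*t)) dB_t.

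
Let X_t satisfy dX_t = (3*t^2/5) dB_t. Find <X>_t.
<X>_t = 9*t^5/125

For an Itô process dX_t = a(t) dt + b(t) dB_t, the quadratic variation is <X>_t = int_0^t b(s)^2 ds (the drift term does not contribute). Here b(s) = 3*s^2/5, so
  b(s)^2 = 9*s^4/25.
Integrating from 0 to t:
  <X>_t = int_0^t (9*s^4/25) ds = 9*t^5/125.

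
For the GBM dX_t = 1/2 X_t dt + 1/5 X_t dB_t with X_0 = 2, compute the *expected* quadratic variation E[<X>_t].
E[<X>_t] = 2*exp(26*t/25)/13 - 2/13

<X>_t = int_0^t ((1/5) * X_s)^2 ds. Taking expectation inside the integral: E[<X>_t] = (1/5)^2 * int_0^t E[X_s^2] ds. For GBM, E[X_s^2] = x_0^2 * exp((2 mu + sigma^2) s). Integrating:
  E[<X>_t] = (1/5)^2 * 2^2 * (exp((2*(1/2) + (1/5)^2) t) - 1) / (2*(1/2) + (1/5)^2)
           = (1/5)^2 * 2^2 * (exp((26/25) t) - 1) / (26/25) = 2*exp(26*t/25)/13 - 2/13.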